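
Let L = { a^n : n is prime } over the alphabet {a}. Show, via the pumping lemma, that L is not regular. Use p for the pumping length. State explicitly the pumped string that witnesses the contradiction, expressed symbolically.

a^{q(1+k)}

Assume L is regular; let p be its pumping constant.
Let q be a prime with q ≥ p+2 (infinitely many primes exist), and take w = a^q ∈ L with |w| = q ≥ p.
Write w = xyz as guaranteed by the lemma, with |xy| ≤ p and |y| ≥ 1.
Then y = a^k for some k with 1 ≤ k ≤ p.
Since 1 ≤ k ≤ p, |xz| = q-k. Pump with i = q+1: |xy^{q+1}z| = (q-k)+(q+1)k = q+qk = q(1+k), which is composite (both factors ≥ 2). So xy^{q+1}z = a^{q(1+k)} ∉ L.
This is a contradiction; hence L is not regular.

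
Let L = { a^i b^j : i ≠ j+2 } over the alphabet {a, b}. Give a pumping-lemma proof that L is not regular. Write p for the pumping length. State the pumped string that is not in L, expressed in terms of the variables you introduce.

Suppose for contradiction that L is regular, and let p be the pumping length.
Choose w = a^p b^{p+p!-2}. Since p ≠ (p+p!-2)+2 = p+p!, w ∈ L; and |w| ≥ p.
By the pumping lemma, w = xyz with |xy| ≤ p and |y| > 0.
Because |xy| ≤ p and w begins with p copies of a, we have y = a^k with 1 ≤ k ≤ p.
Since 1 ≤ k ≤ p, k divides p!; set t = 1 + p!/k. Then xy^t z has p + (p!/k)·k = p + p! copies of a. Now the a-count is p+p! and (b-count)+2 = (p+p!-2)+2 = p+p!, so i ≠ j+2 fails. So xy^t z = a^{p+p!} b^{p+p!-2} ∉ L.
Contradiction. Therefore L is not regular.

a^{p+p!} b^{p+p!-2}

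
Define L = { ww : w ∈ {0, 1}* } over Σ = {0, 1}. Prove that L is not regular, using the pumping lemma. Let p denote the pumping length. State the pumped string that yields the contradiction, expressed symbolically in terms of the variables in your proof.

Suppose for contradiction that L is regular, and let p be the pumping length.
Take w = 0^p 1^p 0^p 1^p = uu where u = 0^p1^p; then w ∈ L and |w| = 4p ≥ p.
The pumping lemma gives a decomposition w = xyz where |xy| ≤ p and |y| > 0.
Since the first p symbols of w are all 0's and |xy| ≤ p, y lies entirely in the leading 0-block: y = 0^k for some k with 1 ≤ k ≤ p.
Pump with i = 2: xy^2z = 0^{p+k} 1^p 0^p 1^p, of length 4p+k. Suppose this equals vv. The string starts with 0 and ends with 1, so v does too; thus the boundary between the two copies of v is a 1→0 transition. There is exactly one such transition, at position 2p+k, so |v| = 2p+k and |vv| = 4p+2k ≠ 4p+k since k ≥ 1. So xy^2z ∉ L.
This contradicts the pumping lemma, so L is not regular.

0^{p+k} 1^p 0^p 1^p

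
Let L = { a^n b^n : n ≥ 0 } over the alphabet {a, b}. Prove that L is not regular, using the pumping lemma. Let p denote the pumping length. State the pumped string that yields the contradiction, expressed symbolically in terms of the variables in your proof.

a^{p+k} b^p

Toward a contradiction, assume L is regular with pumping length p.
Take w = a^p b^p. Then w ∈ L and |w| = 2p ≥ p.
Write w = xyz as guaranteed by the lemma, with |xy| ≤ p and y is nonempty.
The first p characters of w are a's, so xy (and hence y) consists only of a's. Write y = a^k, 1 ≤ k ≤ p.
Pump with i = 2: xy^2z = a^{p+k} b^p. For this to lie in L we would need p = p+k, which forces k = 0. But k ≥ 1, so xy^2z ∉ L.
This is a contradiction; hence L is not regular.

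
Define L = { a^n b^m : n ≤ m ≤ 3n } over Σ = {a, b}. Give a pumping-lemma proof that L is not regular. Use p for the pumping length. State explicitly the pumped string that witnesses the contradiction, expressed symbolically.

a^{p+k} b^p

Assume L is regular. Let p be the pumping length given by the pumping lemma.
Take w = a^p b^p ∈ L (since p ≤ p ≤ 3p), with |w| = 2p ≥ p.
Write w = xyz as guaranteed by the lemma, with |xy| ≤ p and |y| > 0.
Because |xy| ≤ p and w begins with p copies of a, we have y = a^k with 1 ≤ k ≤ p.
Pump with i = 2: xy^2z = a^{p+k} b^p. Now n = p+k > p = m, so the condition n ≤ m fails. Thus xy^2z ∉ L.
Contradiction. Therefore L is not regular.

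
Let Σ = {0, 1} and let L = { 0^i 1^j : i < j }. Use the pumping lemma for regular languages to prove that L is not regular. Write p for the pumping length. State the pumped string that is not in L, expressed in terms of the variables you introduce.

Suppose for contradiction that L is regular, and let p be the pumping length.
Choose w = 0^p 1^{p+1} ∈ L, with |w| = 2p+1 ≥ p.
Write w = xyz as guaranteed by the lemma, with |xy| ≤ p and |y| ≥ 1.
Since the first p symbols of w are all 0's and |xy| ≤ p, y lies entirely in the leading 0-block: y = 0^k for some k with 1 ≤ k ≤ p.
Consider xy^2z = 0^{p+k} 1^{p+1}. Since k ≥ 1, the 0-count p+k is at least p+1, so i < j fails; thus xy^2z ∉ L.
Contradiction. Therefore L is not regular.

0^{p+k} 1^{p+1}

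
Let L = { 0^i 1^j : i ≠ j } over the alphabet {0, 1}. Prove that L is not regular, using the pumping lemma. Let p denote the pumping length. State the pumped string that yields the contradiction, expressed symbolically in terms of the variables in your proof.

Assume L is regular; let p be its pumping constant.
Choose w = 0^p 1^{p+p!}. Since p ≠ p+p!, w ∈ L; and |w| ≥ p.
The pumping lemma gives a decomposition w = xyz where |xy| ≤ p and |y| ≥ 1.
The first p characters of w are 0's, so xy (and hence y) consists only of 0's. Write y = 0^k, 1 ≤ k ≤ p.
Since 1 ≤ k ≤ p, k divides p!; set t = 1 + p!/k. Then xy^t z has p + (p!/k)·k = p + p! copies of 0. Now the 0-count equals the 1-count, so i ≠ j fails. So xy^t z = 0^{p+p!} 1^{p+p!} ∉ L.
This contradicts the pumping lemma, so L is not regular.

0^{p+p!} 1^{p+p!}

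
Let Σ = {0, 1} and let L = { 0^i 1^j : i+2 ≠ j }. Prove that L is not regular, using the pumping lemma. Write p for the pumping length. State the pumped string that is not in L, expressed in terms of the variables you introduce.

0^{p+p!} 1^{p+p!+2}

Assume L is regular. Let p be the pumping length given by the pumping lemma.
Choose w = 0^p 1^{p+p!+2}. Since p ≠ (p+p!+2)-2 = p+p!, w ∈ L; and |w| ≥ p.
By the pumping lemma, w = xyz with |xy| ≤ p and y is nonempty.
The first p characters of w are 0's, so xy (and hence y) consists only of 0's. Write y = 0^k, 1 ≤ k ≤ p.
Since 1 ≤ k ≤ p, k divides p!; set t = 1 + p!/k. Then xy^t z has p + (p!/k)·k = p + p! copies of 0. Now the 0-count is p+p! and (1-count)-2 = (p+p!+2)-2 = p+p!, so i+2 ≠ j fails. So xy^t z = 0^{p+p!} 1^{p+p!+2} ∉ L.
This contradicts the pumping lemma, so L is not regular.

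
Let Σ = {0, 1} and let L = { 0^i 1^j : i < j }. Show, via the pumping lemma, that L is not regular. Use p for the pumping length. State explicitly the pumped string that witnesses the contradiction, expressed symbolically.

Assume L is regular. Let p be the pumping length given by the pumping lemma.
Choose w = 0^p 1^{p+1} ∈ L, with |w| = 2p+1 ≥ p.
By the pumping lemma, w = xyz with |xy| ≤ p and |y| ≥ 1.
The first p characters of w are 0's, so xy (and hence y) consists only of 0's. Write y = 0^k, 1 ≤ k ≤ p.
Consider xy^2z = 0^{p+k} 1^{p+1}. Since k ≥ 1, the 0-count p+k is at least p+1, so i < j fails; thus xy^2z ∉ L.
Contradiction. Therefore L is not regular.

0^{p+k} 1^{p+1}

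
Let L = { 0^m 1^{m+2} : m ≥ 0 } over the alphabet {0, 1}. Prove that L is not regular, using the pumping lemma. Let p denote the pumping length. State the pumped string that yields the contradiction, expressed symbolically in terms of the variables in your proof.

0^{p+k} 1^{p+2}

Assume L is regular; let p be its pumping constant.
Let w = 0^p 1^{p+2} ∈ L; note |w| = 2p+2 ≥ p.
By the pumping lemma, w = xyz with |xy| ≤ p and y is nonempty.
Since the first p symbols of w are all 0's and |xy| ≤ p, y lies entirely in the leading 0-block: y = 0^k for some k with 1 ≤ k ≤ p.
Pump with i = 2: xy^2z = 0^{p+k} 1^{p+2}. For this to lie in L we would need p+2 = (p+k)+2, which forces k = 0. But k ≥ 1, so xy^2z ∉ L.
Contradiction. Therefore L is not regular.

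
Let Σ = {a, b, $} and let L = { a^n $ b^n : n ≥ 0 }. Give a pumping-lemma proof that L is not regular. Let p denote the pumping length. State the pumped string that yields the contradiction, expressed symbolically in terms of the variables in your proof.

Toward a contradiction, assume L is regular with pumping length p.
Take w = a^p $ b^p ∈ L with |w| = 2p+1 ≥ p.
Write w = xyz as guaranteed by the lemma, with |xy| ≤ p and |y| > 0.
The first p characters of w are a's, so xy (and hence y) consists only of a's. Write y = a^k, 1 ≤ k ≤ p.
Pump with i = 2: xy^2z = a^{p+k} $ b^p, which would require p+k = p. But k ≥ 1, so xy^2z ∉ L.
This is a contradiction; hence L is not regular.

a^{p+k} $ b^p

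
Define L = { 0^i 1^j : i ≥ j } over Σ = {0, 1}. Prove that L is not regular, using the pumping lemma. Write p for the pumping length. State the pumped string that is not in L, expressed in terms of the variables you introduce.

0^{p-k} 1^p

Toward a contradiction, assume L is regular with pumping length p.
Choose w = 0^p 1^p ∈ L, with |w| = 2p ≥ p.
By the pumping lemma, w = xyz with |xy| ≤ p and |y| ≥ 1.
Because |xy| ≤ p and w begins with p copies of 0, we have y = 0^k with 1 ≤ k ≤ p.
Consider xy^0z = xz = 0^{p-k} 1^p. Since k ≥ 1, the 0-count p-k is less than p, so i ≥ j fails; thus xz ∉ L.
This contradicts the pumping lemma, so L is not regular.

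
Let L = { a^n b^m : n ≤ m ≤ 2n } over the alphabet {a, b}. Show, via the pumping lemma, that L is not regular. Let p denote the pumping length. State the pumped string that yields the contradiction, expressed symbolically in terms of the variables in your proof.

Toward a contradiction, assume L is regular with pumping length p.
Take w = a^p b^p ∈ L (since p ≤ p ≤ 2p), with |w| = 2p ≥ p.
Write w = xyz as guaranteed by the lemma, with |xy| ≤ p and |y| ≥ 1.
Since the first p symbols of w are all a's and |xy| ≤ p, y lies entirely in the leading a-block: y = a^k for some k with 1 ≤ k ≤ p.
Pump with i = 2: xy^2z = a^{p+k} b^p. Now n = p+k > p = m, so the condition n ≤ m fails. Thus xy^2z ∉ L.
This is a contradiction; hence L is not regular.

a^{p+k} b^p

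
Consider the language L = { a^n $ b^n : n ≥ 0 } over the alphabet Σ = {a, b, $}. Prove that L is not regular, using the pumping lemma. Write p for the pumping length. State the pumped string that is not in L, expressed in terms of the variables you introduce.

a^{p+k} $ b^p

Toward a contradiction, assume L is regular with pumping length p.
Take w = a^p $ b^p ∈ L with |w| = 2p+1 ≥ p.
By the pumping lemma, w = xyz with |xy| ≤ p and y is nonempty.
Because |xy| ≤ p and w begins with p copies of a, we have y = a^k with 1 ≤ k ≤ p.
Pump with i = 2: xy^2z = a^{p+k} $ b^p, which would require p+k = p. But k ≥ 1, so xy^2z ∉ L.
Contradiction. Therefore L is not regular.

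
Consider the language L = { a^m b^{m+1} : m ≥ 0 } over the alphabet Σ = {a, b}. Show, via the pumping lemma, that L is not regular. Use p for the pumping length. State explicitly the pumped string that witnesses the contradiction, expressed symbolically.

a^{p+k} b^{p+1}

Assume L is regular. Let p be the pumping length given by the pumping lemma.
Take w = a^p b^{p+1}. Then w ∈ L and |w| = 2p+1 ≥ p.
Write w = xyz as guaranteed by the lemma, with |xy| ≤ p and |y| > 0.
The first p characters of w are a's, so xy (and hence y) consists only of a's. Write y = a^k, 1 ≤ k ≤ p.
Pump with i = 2: xy^2z = a^{p+k} b^{p+1}. For this to lie in L we would need p+1 = (p+k)+1, which forces k = 0. But k ≥ 1, so xy^2z ∉ L.
This contradicts the pumping lemma, so L is not regular.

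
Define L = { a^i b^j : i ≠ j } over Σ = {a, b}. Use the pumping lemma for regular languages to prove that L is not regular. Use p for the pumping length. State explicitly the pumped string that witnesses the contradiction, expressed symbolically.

Assume L is regular; let p be its pumping constant.
Choose w = a^p b^{p+p!}. Since p ≠ p+p!, w ∈ L; and |w| ≥ p.
The pumping lemma gives a decomposition w = xyz where |xy| ≤ p and |y| ≥ 1.
Because |xy| ≤ p and w begins with p copies of a, we have y = a^k with 1 ≤ k ≤ p.
Since 1 ≤ k ≤ p, k divides p!; set t = 1 + p!/k. Then xy^t z has p + (p!/k)·k = p + p! copies of a. Now the a-count equals the b-count, so i ≠ j fails. So xy^t z = a^{p+p!} b^{p+p!} ∉ L.
This contradicts the pumping lemma, so L is not regular.

a^{p+p!} b^{p+p!}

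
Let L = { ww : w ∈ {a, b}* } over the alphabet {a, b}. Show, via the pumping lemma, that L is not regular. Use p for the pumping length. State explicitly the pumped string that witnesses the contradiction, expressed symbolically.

a^{p+k} b^p a^p b^p

Assume L is regular. Let p be the pumping length given by the pumping lemma.
Take w = a^p b^p a^p b^p = uu where u = a^pb^p; then w ∈ L and |w| = 4p ≥ p.
The pumping lemma gives a decomposition w = xyz where |xy| ≤ p and y is nonempty.
Because |xy| ≤ p and w begins with p copies of a, we have y = a^k with 1 ≤ k ≤ p.
Pump with i = 2: xy^2z = a^{p+k} b^p a^p b^p, of length 4p+k. Suppose this equals vv. The string starts with a and ends with b, so v does too; thus the boundary between the two copies of v is a b→a transition. There is exactly one such transition, at position 2p+k, so |v| = 2p+k and |vv| = 4p+2k ≠ 4p+k since k ≥ 1. So xy^2z ∉ L.
Contradiction. Therefore L is not regular.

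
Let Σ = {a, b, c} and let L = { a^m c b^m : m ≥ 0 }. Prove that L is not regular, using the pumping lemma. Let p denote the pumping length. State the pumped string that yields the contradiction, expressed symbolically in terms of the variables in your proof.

Suppose for contradiction that L is regular, and let p be the pumping length.
Take w = a^p c b^p ∈ L with |w| = 2p+1 ≥ p.
Write w = xyz as guaranteed by the lemma, with |xy| ≤ p and |y| ≥ 1.
Because |xy| ≤ p and w begins with p copies of a, we have y = a^k with 1 ≤ k ≤ p.
Pump with i = 2: xy^2z = a^{p+k} c b^p, which would require p+k = p. But k ≥ 1, so xy^2z ∉ L.
This contradicts the pumping lemma, so L is not regular.

a^{p+k} c b^p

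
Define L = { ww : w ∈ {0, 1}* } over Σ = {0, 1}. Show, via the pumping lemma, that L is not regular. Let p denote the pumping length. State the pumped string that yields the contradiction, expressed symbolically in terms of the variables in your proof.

Toward a contradiction, assume L is regular with pumping length p.
Take w = 0^p 1^p 0^p 1^p = uu where u = 0^p1^p; then w ∈ L and |w| = 4p ≥ p.
Write w = xyz as guaranteed by the lemma, with |xy| ≤ p and |y| > 0.
Since the first p symbols of w are all 0's and |xy| ≤ p, y lies entirely in the leading 0-block: y = 0^k for some k with 1 ≤ k ≤ p.
Pump with i = 2: xy^2z = 0^{p+k} 1^p 0^p 1^p, of length 4p+k. Suppose this equals vv. The string starts with 0 and ends with 1, so v does too; thus the boundary between the two copies of v is a 1→0 transition. There is exactly one such transition, at position 2p+k, so |v| = 2p+k and |vv| = 4p+2k ≠ 4p+k since k ≥ 1. So xy^2z ∉ L.
This contradicts the pumping lemma, so L is not regular.

0^{p+k} 1^p 0^p 1^p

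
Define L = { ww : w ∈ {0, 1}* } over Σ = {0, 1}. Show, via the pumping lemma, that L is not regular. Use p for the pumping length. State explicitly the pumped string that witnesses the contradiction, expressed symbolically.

Assume L is regular. Let p be the pumping length given by the pumping lemma.
Take w = 0^p 1^p 0^p 1^p = uu where u = 0^p1^p; then w ∈ L and |w| = 4p ≥ p.
Write w = xyz as guaranteed by the lemma, with |xy| ≤ p and y is nonempty.
Because |xy| ≤ p and w begins with p copies of 0, we have y = 0^k with 1 ≤ k ≤ p.
Pump with i = 2: xy^2z = 0^{p+k} 1^p 0^p 1^p, of length 4p+k. Suppose this equals vv. The string starts with 0 and ends with 1, so v does too; thus the boundary between the two copies of v is a 1→0 transition. There is exactly one such transition, at position 2p+k, so |v| = 2p+k and |vv| = 4p+2k ≠ 4p+k since k ≥ 1. So xy^2z ∉ L.
Contradiction. Therefore L is not regular.

0^{p+k} 1^p 0^p 1^p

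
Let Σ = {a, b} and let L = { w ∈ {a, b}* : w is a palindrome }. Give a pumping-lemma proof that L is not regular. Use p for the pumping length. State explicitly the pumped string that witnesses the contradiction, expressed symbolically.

a^{p+k} b a^p

Toward a contradiction, assume L is regular with pumping length p.
Take w = a^p b a^p, a palindrome of length 2p+1 ≥ p.
By the pumping lemma, w = xyz with |xy| ≤ p and |y| ≥ 1.
The first p characters of w are a's, so xy (and hence y) consists only of a's. Write y = a^k, 1 ≤ k ≤ p.
Pump with i = 2: xy^2z = a^{p+k} b a^p. Its reverse is a^p b a^{p+k}, which differs from xy^2z since k ≥ 1. So xy^2z is not a palindrome and xy^2z ∉ L.
Contradiction. Therefore L is not regular.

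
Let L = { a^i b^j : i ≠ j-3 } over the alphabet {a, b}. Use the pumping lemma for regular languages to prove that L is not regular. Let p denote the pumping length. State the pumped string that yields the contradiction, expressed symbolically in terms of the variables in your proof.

a^{p+p!} b^{p+p!+3}

Toward a contradiction, assume L is regular with pumping length p.
Choose w = a^p b^{p+p!+3}. Since p ≠ (p+p!+3)-3 = p+p!, w ∈ L; and |w| ≥ p.
Write w = xyz as guaranteed by the lemma, with |xy| ≤ p and y is nonempty.
Because |xy| ≤ p and w begins with p copies of a, we have y = a^k with 1 ≤ k ≤ p.
Since 1 ≤ k ≤ p, k divides p!; set t = 1 + p!/k. Then xy^t z has p + (p!/k)·k = p + p! copies of a. Now the a-count is p+p! and (b-count)-3 = (p+p!+3)-3 = p+p!, so i ≠ j-3 fails. So xy^t z = a^{p+p!} b^{p+p!+3} ∉ L.
This is a contradiction; hence L is not regular.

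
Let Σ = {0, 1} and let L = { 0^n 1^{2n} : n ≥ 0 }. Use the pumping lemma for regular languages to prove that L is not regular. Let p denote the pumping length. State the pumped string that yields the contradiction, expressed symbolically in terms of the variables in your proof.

Assume L is regular. Let p be the pumping length given by the pumping lemma.
Let w = 0^p 1^{2p} ∈ L; note |w| = 3p ≥ p.
The pumping lemma gives a decomposition w = xyz where |xy| ≤ p and |y| > 0.
Because |xy| ≤ p and w begins with p copies of 0, we have y = 0^k with 1 ≤ k ≤ p.
Pump with i = 2: xy^2z = 0^{p+k} 1^{2p}. For this to lie in L we would need 2p = 2(p+k), which forces k = 0. But k ≥ 1, so xy^2z ∉ L.
This contradicts the pumping lemma, so L is not regular.

0^{p+k} 1^{2p}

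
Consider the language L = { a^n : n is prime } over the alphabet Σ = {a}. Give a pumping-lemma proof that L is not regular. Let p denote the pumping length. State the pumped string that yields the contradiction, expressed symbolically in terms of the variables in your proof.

Toward a contradiction, assume L is regular with pumping length p.
Let q be a prime with q ≥ p+2 (infinitely many primes exist), and take w = a^q ∈ L with |w| = q ≥ p.
By the pumping lemma, w = xyz with |xy| ≤ p and y is nonempty.
Then y = a^k for some k with 1 ≤ k ≤ p.
Since 1 ≤ k ≤ p, |xz| = q-k. Pump with i = q+1: |xy^{q+1}z| = (q-k)+(q+1)k = q+qk = q(1+k), which is composite (both factors ≥ 2). So xy^{q+1}z = a^{q(1+k)} ∉ L.
This contradicts the pumping lemma, so L is not regular.

a^{q(1+k)}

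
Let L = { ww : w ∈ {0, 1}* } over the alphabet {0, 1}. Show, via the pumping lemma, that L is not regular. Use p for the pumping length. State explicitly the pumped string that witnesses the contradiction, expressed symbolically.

Assume L is regular. Let p be the pumping length given by the pumping lemma.
Take w = 0^p 1^p 0^p 1^p = uu where u = 0^p1^p; then w ∈ L and |w| = 4p ≥ p.
By the pumping lemma, w = xyz with |xy| ≤ p and y is nonempty.
Because |xy| ≤ p and w begins with p copies of 0, we have y = 0^k with 1 ≤ k ≤ p.
Pump with i = 2: xy^2z = 0^{p+k} 1^p 0^p 1^p, of length 4p+k. Suppose this equals vv. The string starts with 0 and ends with 1, so v does too; thus the boundary between the two copies of v is a 1→0 transition. There is exactly one such transition, at position 2p+k, so |v| = 2p+k and |vv| = 4p+2k ≠ 4p+k since k ≥ 1. So xy^2z ∉ L.
This is a contradiction; hence L is not regular.

0^{p+k} 1^p 0^p 1^p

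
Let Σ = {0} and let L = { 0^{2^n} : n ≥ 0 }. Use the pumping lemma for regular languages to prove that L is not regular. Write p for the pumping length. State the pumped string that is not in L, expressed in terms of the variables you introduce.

Assume L is regular. Let p be the pumping length given by the pumping lemma.
Take w = 0^{2^p} ∈ L with |w| = 2^p ≥ p.
The pumping lemma gives a decomposition w = xyz where |xy| ≤ p and |y| > 0.
Then y = 0^k for some k with 1 ≤ k ≤ p.
Pump with i = 2: xy^2z = 0^{2^p+k}. Since 1 ≤ k ≤ p < 2^p, we have 2^p < 2^p+k < 2^{p+1}, so 2^p+k is not a power of 2. So xy^2z ∉ L.
Contradiction. Therefore L is not regular.

0^{2^p+k}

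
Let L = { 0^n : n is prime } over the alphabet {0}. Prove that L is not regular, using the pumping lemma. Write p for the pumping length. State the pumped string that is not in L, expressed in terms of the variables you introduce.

Suppose for contradiction that L is regular, and let p be the pumping length.
Let q be a prime with q ≥ p+2 (infinitely many primes exist), and take w = 0^q ∈ L with |w| = q ≥ p.
By the pumping lemma, w = xyz with |xy| ≤ p and |y| ≥ 1.
Then y = 0^k for some k with 1 ≤ k ≤ p.
Since 1 ≤ k ≤ p, |xz| = q-k. Pump with i = q+1: |xy^{q+1}z| = (q-k)+(q+1)k = q+qk = q(1+k), which is composite (both factors ≥ 2). So xy^{q+1}z = 0^{q(1+k)} ∉ L.
Contradiction. Therefore L is not regular.

0^{q(1+k)}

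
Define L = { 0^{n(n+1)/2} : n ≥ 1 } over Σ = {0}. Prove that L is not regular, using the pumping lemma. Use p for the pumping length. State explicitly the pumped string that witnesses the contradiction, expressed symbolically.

Assume L is regular. Let p be the pumping length given by the pumping lemma.
Take w = 0^{p(p+1)/2} ∈ L with |w| = p(p+1)/2 ≥ p.
Write w = xyz as guaranteed by the lemma, with |xy| ≤ p and |y| ≥ 1.
Then y = 0^k for some k with 1 ≤ k ≤ p.
Pump with i = 2: xy^2z = 0^{p(p+1)/2+k}. Since 1 ≤ k ≤ p, p(p+1)/2 < p(p+1)/2+k ≤ p(p+1)/2+p < (p+1)(p+2)/2, so p(p+1)/2+k is strictly between consecutive triangular numbers. So xy^2z ∉ L.
Contradiction. Therefore L is not regular.

0^{p(p+1)/2+k}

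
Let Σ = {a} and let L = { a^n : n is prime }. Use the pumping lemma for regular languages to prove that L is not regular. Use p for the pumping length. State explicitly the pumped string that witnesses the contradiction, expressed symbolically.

Assume L is regular; let p be its pumping constant.
Let q be a prime with q ≥ p+2 (infinitely many primes exist), and take w = a^q ∈ L with |w| = q ≥ p.
Write w = xyz as guaranteed by the lemma, with |xy| ≤ p and |y| > 0.
Then y = a^k for some k with 1 ≤ k ≤ p.
Since 1 ≤ k ≤ p, |xz| = q-k. Pump with i = q+1: |xy^{q+1}z| = (q-k)+(q+1)k = q+qk = q(1+k), which is composite (both factors ≥ 2). So xy^{q+1}z = a^{q(1+k)} ∉ L.
Contradiction. Therefore L is not regular.

a^{q(1+k)}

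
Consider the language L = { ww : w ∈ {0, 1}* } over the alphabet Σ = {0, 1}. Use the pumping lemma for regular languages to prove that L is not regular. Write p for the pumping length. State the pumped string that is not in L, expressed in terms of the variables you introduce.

0^{p+k} 1^p 0^p 1^p

Toward a contradiction, assume L is regular with pumping length p.
Take w = 0^p 1^p 0^p 1^p = uu where u = 0^p1^p; then w ∈ L and |w| = 4p ≥ p.
The pumping lemma gives a decomposition w = xyz where |xy| ≤ p and y is nonempty.
Because |xy| ≤ p and w begins with p copies of 0, we have y = 0^k with 1 ≤ k ≤ p.
Pump with i = 2: xy^2z = 0^{p+k} 1^p 0^p 1^p, of length 4p+k. Suppose this equals vv. The string starts with 0 and ends with 1, so v does too; thus the boundary between the two copies of v is a 1→0 transition. There is exactly one such transition, at position 2p+k, so |v| = 2p+k and |vv| = 4p+2k ≠ 4p+k since k ≥ 1. So xy^2z ∉ L.
Contradiction. Therefore L is not regular.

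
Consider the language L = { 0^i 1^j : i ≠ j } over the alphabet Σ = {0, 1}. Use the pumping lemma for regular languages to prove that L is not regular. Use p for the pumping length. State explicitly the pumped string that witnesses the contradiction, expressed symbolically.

0^{p+p!} 1^{p+p!}

Assume L is regular. Let p be the pumping length given by the pumping lemma.
Choose w = 0^p 1^{p+p!}. Since p ≠ p+p!, w ∈ L; and |w| ≥ p.
Write w = xyz as guaranteed by the lemma, with |xy| ≤ p and y is nonempty.
Because |xy| ≤ p and w begins with p copies of 0, we have y = 0^k with 1 ≤ k ≤ p.
Since 1 ≤ k ≤ p, k divides p!; set t = 1 + p!/k. Then xy^t z has p + (p!/k)·k = p + p! copies of 0. Now the 0-count equals the 1-count, so i ≠ j fails. So xy^t z = 0^{p+p!} 1^{p+p!} ∉ L.
Contradiction. Therefore L is not regular.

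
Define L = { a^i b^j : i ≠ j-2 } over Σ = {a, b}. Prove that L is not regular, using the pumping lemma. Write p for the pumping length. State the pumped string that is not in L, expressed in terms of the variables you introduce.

a^{p+p!} b^{p+p!+2}

Assume L is regular. Let p be the pumping length given by the pumping lemma.
Choose w = a^p b^{p+p!+2}. Since p ≠ (p+p!+2)-2 = p+p!, w ∈ L; and |w| ≥ p.
The pumping lemma gives a decomposition w = xyz where |xy| ≤ p and |y| ≥ 1.
Since the first p symbols of w are all a's and |xy| ≤ p, y lies entirely in the leading a-block: y = a^k for some k with 1 ≤ k ≤ p.
Since 1 ≤ k ≤ p, k divides p!; set t = 1 + p!/k. Then xy^t z has p + (p!/k)·k = p + p! copies of a. Now the a-count is p+p! and (b-count)-2 = (p+p!+2)-2 = p+p!, so i ≠ j-2 fails. So xy^t z = a^{p+p!} b^{p+p!+2} ∉ L.
This contradicts the pumping lemma, so L is not regular.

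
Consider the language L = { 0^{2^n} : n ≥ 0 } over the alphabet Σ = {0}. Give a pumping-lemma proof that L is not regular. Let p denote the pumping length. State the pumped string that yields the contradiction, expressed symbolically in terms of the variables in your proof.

0^{2^p+k}

Assume L is regular; let p be its pumping constant.
Take w = 0^{2^p} ∈ L with |w| = 2^p ≥ p.
By the pumping lemma, w = xyz with |xy| ≤ p and |y| ≥ 1.
Then y = 0^k for some k with 1 ≤ k ≤ p.
Pump with i = 2: xy^2z = 0^{2^p+k}. Since 1 ≤ k ≤ p < 2^p, we have 2^p < 2^p+k < 2^{p+1}, so 2^p+k is not a power of 2. So xy^2z ∉ L.
This contradicts the pumping lemma, so L is not regular.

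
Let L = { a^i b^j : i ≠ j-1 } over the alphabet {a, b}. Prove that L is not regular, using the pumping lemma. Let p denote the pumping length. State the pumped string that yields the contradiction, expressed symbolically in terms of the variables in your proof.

a^{p+p!} b^{p+p!+1}

Suppose for contradiction that L is regular, and let p be the pumping length.
Choose w = a^p b^{p+p!+1}. Since p ≠ (p+p!+1)-1 = p+p!, w ∈ L; and |w| ≥ p.
The pumping lemma gives a decomposition w = xyz where |xy| ≤ p and |y| > 0.
Since the first p symbols of w are all a's and |xy| ≤ p, y lies entirely in the leading a-block: y = a^k for some k with 1 ≤ k ≤ p.
Since 1 ≤ k ≤ p, k divides p!; set t = 1 + p!/k. Then xy^t z has p + (p!/k)·k = p + p! copies of a. Now the a-count is p+p! and (b-count)-1 = (p+p!+1)-1 = p+p!, so i ≠ j-1 fails. So xy^t z = a^{p+p!} b^{p+p!+1} ∉ L.
This contradicts the pumping lemma, so L is not regular.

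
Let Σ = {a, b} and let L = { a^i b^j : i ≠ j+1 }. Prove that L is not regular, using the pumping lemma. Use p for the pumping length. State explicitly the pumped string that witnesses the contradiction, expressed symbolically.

a^{p+p!} b^{p+p!-1}

Toward a contradiction, assume L is regular with pumping length p.
Choose w = a^p b^{p+p!-1}. Since p ≠ (p+p!-1)+1 = p+p!, w ∈ L; and |w| ≥ p.
By the pumping lemma, w = xyz with |xy| ≤ p and |y| ≥ 1.
The first p characters of w are a's, so xy (and hence y) consists only of a's. Write y = a^k, 1 ≤ k ≤ p.
Since 1 ≤ k ≤ p, k divides p!; set t = 1 + p!/k. Then xy^t z has p + (p!/k)·k = p + p! copies of a. Now the a-count is p+p! and (b-count)+1 = (p+p!-1)+1 = p+p!, so i ≠ j+1 fails. So xy^t z = a^{p+p!} b^{p+p!-1} ∉ L.
This contradicts the pumping lemma, so L is not regular.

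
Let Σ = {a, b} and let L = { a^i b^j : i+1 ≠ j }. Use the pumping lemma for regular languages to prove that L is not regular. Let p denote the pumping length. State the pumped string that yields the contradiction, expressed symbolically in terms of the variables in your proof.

a^{p+p!} b^{p+p!+1}

Assume L is regular. Let p be the pumping length given by the pumping lemma.
Choose w = a^p b^{p+p!+1}. Since p ≠ (p+p!+1)-1 = p+p!, w ∈ L; and |w| ≥ p.
Write w = xyz as guaranteed by the lemma, with |xy| ≤ p and |y| ≥ 1.
Because |xy| ≤ p and w begins with p copies of a, we have y = a^k with 1 ≤ k ≤ p.
Since 1 ≤ k ≤ p, k divides p!; set t = 1 + p!/k. Then xy^t z has p + (p!/k)·k = p + p! copies of a. Now the a-count is p+p! and (b-count)-1 = (p+p!+1)-1 = p+p!, so i+1 ≠ j fails. So xy^t z = a^{p+p!} b^{p+p!+1} ∉ L.
This is a contradiction; hence L is not regular.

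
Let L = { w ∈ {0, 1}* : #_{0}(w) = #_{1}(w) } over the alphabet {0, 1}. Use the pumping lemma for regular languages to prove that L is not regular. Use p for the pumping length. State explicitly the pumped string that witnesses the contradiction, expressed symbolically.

Suppose for contradiction that L is regular, and let p be the pumping length.
Choose w = 0^p 1^p ∈ L with |w| = 2p ≥ p.
The pumping lemma gives a decomposition w = xyz where |xy| ≤ p and |y| > 0.
Because |xy| ≤ p and w begins with p copies of 0, we have y = 0^k with 1 ≤ k ≤ p.
Pump with i = 2: xy^2z = 0^{p+k} 1^p has p+k occurrences of 0 but only p of 1. Since k ≥ 1 the counts differ, so xy^2z ∉ L.
This is a contradiction; hence L is not regular.

0^{p+k} 1^p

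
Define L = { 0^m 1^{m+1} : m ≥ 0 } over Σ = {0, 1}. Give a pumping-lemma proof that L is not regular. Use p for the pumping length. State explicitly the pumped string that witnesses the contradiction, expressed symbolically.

0^{p+k} 1^{p+1}

Suppose for contradiction that L is regular, and let p be the pumping length.
Choose w = 0^p 1^{p+1}, which is in L with |w| = 2p+1 ≥ p.
By the pumping lemma, w = xyz with |xy| ≤ p and y is nonempty.
Because |xy| ≤ p and w begins with p copies of 0, we have y = 0^k with 1 ≤ k ≤ p.
Pump with i = 2: xy^2z = 0^{p+k} 1^{p+1}. For this to lie in L we would need p+1 = (p+k)+1, which forces k = 0. But k ≥ 1, so xy^2z ∉ L.
This is a contradiction; hence L is not regular.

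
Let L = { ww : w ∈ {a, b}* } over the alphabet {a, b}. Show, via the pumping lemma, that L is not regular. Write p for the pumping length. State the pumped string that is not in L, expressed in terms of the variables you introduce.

Assume L is regular; let p be its pumping constant.
Take w = a^p b^p a^p b^p = uu where u = a^pb^p; then w ∈ L and |w| = 4p ≥ p.
By the pumping lemma, w = xyz with |xy| ≤ p and |y| > 0.
Because |xy| ≤ p and w begins with p copies of a, we have y = a^k with 1 ≤ k ≤ p.
Pump with i = 2: xy^2z = a^{p+k} b^p a^p b^p, of length 4p+k. Suppose this equals vv. The string starts with a and ends with b, so v does too; thus the boundary between the two copies of v is a b→a transition. There is exactly one such transition, at position 2p+k, so |v| = 2p+k and |vv| = 4p+2k ≠ 4p+k since k ≥ 1. So xy^2z ∉ L.
This contradicts the pumping lemma, so L is not regular.

a^{p+k} b^p a^p b^p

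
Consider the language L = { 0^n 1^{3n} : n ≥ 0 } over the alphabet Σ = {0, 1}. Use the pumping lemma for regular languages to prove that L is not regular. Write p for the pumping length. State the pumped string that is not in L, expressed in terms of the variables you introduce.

Toward a contradiction, assume L is regular with pumping length p.
Choose w = 0^p 1^{3p}, which is in L with |w| = 4p ≥ p.
The pumping lemma gives a decomposition w = xyz where |xy| ≤ p and y is nonempty.
The first p characters of w are 0's, so xy (and hence y) consists only of 0's. Write y = 0^k, 1 ≤ k ≤ p.
Pump with i = 2: xy^2z = 0^{p+k} 1^{3p}. For this to lie in L we would need 3p = 3(p+k), which forces k = 0. But k ≥ 1, so xy^2z ∉ L.
This is a contradiction; hence L is not regular.

0^{p+k} 1^{3p}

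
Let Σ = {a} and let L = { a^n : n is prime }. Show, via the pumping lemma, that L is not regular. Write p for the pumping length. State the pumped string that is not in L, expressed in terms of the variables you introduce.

Toward a contradiction, assume L is regular with pumping length p.
Let q be a prime with q ≥ p+2 (infinitely many primes exist), and take w = a^q ∈ L with |w| = q ≥ p.
Write w = xyz as guaranteed by the lemma, with |xy| ≤ p and |y| > 0.
Then y = a^k for some k with 1 ≤ k ≤ p.
Since 1 ≤ k ≤ p, |xz| = q-k. Pump with i = q+1: |xy^{q+1}z| = (q-k)+(q+1)k = q+qk = q(1+k), which is composite (both factors ≥ 2). So xy^{q+1}z = a^{q(1+k)} ∉ L.
This is a contradiction; hence L is not regular.

a^{q(1+k)}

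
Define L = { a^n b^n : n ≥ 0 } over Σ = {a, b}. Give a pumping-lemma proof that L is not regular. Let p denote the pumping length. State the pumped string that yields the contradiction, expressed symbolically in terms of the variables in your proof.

a^{p+k} b^p

Toward a contradiction, assume L is regular with pumping length p.
Take w = a^p b^p. Then w ∈ L and |w| = 2p ≥ p.
By the pumping lemma, w = xyz with |xy| ≤ p and |y| ≥ 1.
Because |xy| ≤ p and w begins with p copies of a, we have y = a^k with 1 ≤ k ≤ p.
Pump with i = 2: xy^2z = a^{p+k} b^p. For this to lie in L we would need p = p+k, which forces k = 0. But k ≥ 1, so xy^2z ∉ L.
This contradicts the pumping lemma, so L is not regular.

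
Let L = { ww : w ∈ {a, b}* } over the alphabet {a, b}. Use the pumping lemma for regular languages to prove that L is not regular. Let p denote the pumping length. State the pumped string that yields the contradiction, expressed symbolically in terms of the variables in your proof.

Assume L is regular; let p be its pumping constant.
Take w = a^p b^p a^p b^p = uu where u = a^pb^p; then w ∈ L and |w| = 4p ≥ p.
By the pumping lemma, w = xyz with |xy| ≤ p and y is nonempty.
The first p characters of w are a's, so xy (and hence y) consists only of a's. Write y = a^k, 1 ≤ k ≤ p.
Pump with i = 2: xy^2z = a^{p+k} b^p a^p b^p, of length 4p+k. Suppose this equals vv. The string starts with a and ends with b, so v does too; thus the boundary between the two copies of v is a b→a transition. There is exactly one such transition, at position 2p+k, so |v| = 2p+k and |vv| = 4p+2k ≠ 4p+k since k ≥ 1. So xy^2z ∉ L.
This is a contradiction; hence L is not regular.

a^{p+k} b^p a^p b^p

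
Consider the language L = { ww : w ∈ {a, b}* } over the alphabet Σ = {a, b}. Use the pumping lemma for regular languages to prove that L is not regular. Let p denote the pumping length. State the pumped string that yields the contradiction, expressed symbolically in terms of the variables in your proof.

Suppose for contradiction that L is regular, and let p be the pumping length.
Take w = a^p b^p a^p b^p = uu where u = a^pb^p; then w ∈ L and |w| = 4p ≥ p.
By the pumping lemma, w = xyz with |xy| ≤ p and |y| ≥ 1.
The first p characters of w are a's, so xy (and hence y) consists only of a's. Write y = a^k, 1 ≤ k ≤ p.
Pump with i = 2: xy^2z = a^{p+k} b^p a^p b^p, of length 4p+k. Suppose this equals vv. The string starts with a and ends with b, so v does too; thus the boundary between the two copies of v is a b→a transition. There is exactly one such transition, at position 2p+k, so |v| = 2p+k and |vv| = 4p+2k ≠ 4p+k since k ≥ 1. So xy^2z ∉ L.
This contradicts the pumping lemma, so L is not regular.

a^{p+k} b^p a^p b^p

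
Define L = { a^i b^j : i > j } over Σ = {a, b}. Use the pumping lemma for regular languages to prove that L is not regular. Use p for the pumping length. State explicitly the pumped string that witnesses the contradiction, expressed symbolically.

Suppose for contradiction that L is regular, and let p be the pumping length.
Choose w = a^{p+1} b^p ∈ L, with |w| = 2p+1 ≥ p.
Write w = xyz as guaranteed by the lemma, with |xy| ≤ p and y is nonempty.
Since the first p symbols of w are all a's and |xy| ≤ p, y lies entirely in the leading a-block: y = a^k for some k with 1 ≤ k ≤ p.
Consider xy^0z = xz = a^{p+1-k} b^p. Since k ≥ 1, the a-count p+1-k is at most p, so i > j fails; thus xz ∉ L.
This contradicts the pumping lemma, so L is not regular.

a^{p+1-k} b^p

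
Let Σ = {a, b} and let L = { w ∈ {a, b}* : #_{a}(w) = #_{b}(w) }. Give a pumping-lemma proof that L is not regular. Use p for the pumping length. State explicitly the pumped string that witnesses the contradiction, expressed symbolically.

Assume L is regular. Let p be the pumping length given by the pumping lemma.
Choose w = a^p b^p ∈ L with |w| = 2p ≥ p.
Write w = xyz as guaranteed by the lemma, with |xy| ≤ p and y is nonempty.
The first p characters of w are a's, so xy (and hence y) consists only of a's. Write y = a^k, 1 ≤ k ≤ p.
Pump with i = 2: xy^2z = a^{p+k} b^p has p+k occurrences of a but only p of b. Since k ≥ 1 the counts differ, so xy^2z ∉ L.
This is a contradiction; hence L is not regular.

a^{p+k} b^p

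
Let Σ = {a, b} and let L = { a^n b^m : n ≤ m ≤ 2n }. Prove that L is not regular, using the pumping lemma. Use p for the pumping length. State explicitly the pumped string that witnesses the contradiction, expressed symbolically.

a^{p+k} b^p

Assume L is regular; let p be its pumping constant.
Take w = a^p b^p ∈ L (since p ≤ p ≤ 2p), with |w| = 2p ≥ p.
By the pumping lemma, w = xyz with |xy| ≤ p and y is nonempty.
The first p characters of w are a's, so xy (and hence y) consists only of a's. Write y = a^k, 1 ≤ k ≤ p.
Pump with i = 2: xy^2z = a^{p+k} b^p. Now n = p+k > p = m, so the condition n ≤ m fails. Thus xy^2z ∉ L.
This is a contradiction; hence L is not regular.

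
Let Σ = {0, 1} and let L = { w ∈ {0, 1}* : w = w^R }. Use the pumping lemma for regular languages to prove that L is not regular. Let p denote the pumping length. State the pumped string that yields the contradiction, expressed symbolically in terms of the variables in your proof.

0^{p+k} 1 0^p

Suppose for contradiction that L is regular, and let p be the pumping length.
Take w = 0^p 1 0^p, a palindrome of length 2p+1 ≥ p.
By the pumping lemma, w = xyz with |xy| ≤ p and |y| ≥ 1.
Because |xy| ≤ p and w begins with p copies of 0, we have y = 0^k with 1 ≤ k ≤ p.
Pump with i = 2: xy^2z = 0^{p+k} 1 0^p. Its reverse is 0^p 1 0^{p+k}, which differs from xy^2z since k ≥ 1. So xy^2z is not a palindrome and xy^2z ∉ L.
This contradicts the pumping lemma, so L is not regular.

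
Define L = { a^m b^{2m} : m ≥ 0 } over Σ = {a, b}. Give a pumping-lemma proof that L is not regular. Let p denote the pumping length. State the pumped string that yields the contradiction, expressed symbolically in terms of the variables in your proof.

a^{p+k} b^{2p}

Assume L is regular; let p be its pumping constant.
Take w = a^p b^{2p}. Then w ∈ L and |w| = 3p ≥ p.
Write w = xyz as guaranteed by the lemma, with |xy| ≤ p and |y| ≥ 1.
The first p characters of w are a's, so xy (and hence y) consists only of a's. Write y = a^k, 1 ≤ k ≤ p.
Pump with i = 2: xy^2z = a^{p+k} b^{2p}. For this to lie in L we would need 2p = 2(p+k), which forces k = 0. But k ≥ 1, so xy^2z ∉ L.
This contradicts the pumping lemma, so L is not regular.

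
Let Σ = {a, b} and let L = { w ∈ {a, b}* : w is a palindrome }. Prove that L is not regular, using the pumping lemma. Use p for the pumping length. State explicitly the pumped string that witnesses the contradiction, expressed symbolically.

a^{p+k} b a^p

Assume L is regular. Let p be the pumping length given by the pumping lemma.
Take w = a^p b a^p, a palindrome of length 2p+1 ≥ p.
By the pumping lemma, w = xyz with |xy| ≤ p and |y| > 0.
Since the first p symbols of w are all a's and |xy| ≤ p, y lies entirely in the leading a-block: y = a^k for some k with 1 ≤ k ≤ p.
Pump with i = 2: xy^2z = a^{p+k} b a^p. Its reverse is a^p b a^{p+k}, which differs from xy^2z since k ≥ 1. So xy^2z is not a palindrome and xy^2z ∉ L.
This is a contradiction; hence L is not regular.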